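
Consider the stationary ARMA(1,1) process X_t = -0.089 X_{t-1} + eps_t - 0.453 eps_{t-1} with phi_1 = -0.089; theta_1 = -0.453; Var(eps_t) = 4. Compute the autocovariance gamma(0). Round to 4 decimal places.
\gamma(0) = 5.1844

Multiply the model equation by X_{t-k} and take expectations. With theta_0 = psi_0 = 1 and psi_j the MA(infinity) weights, this gives
  gamma(k) - sum_i phi_i gamma(k-i) = c_k,
  c_k = sigma^2 * sum_{j=k..q} theta_j psi_{j-k}   (c_k = 0 for k > q),
using gamma(-m) = gamma(m).
psi-weights needed (psi_j = theta_j + sum_i phi_i psi_{j-i}):
  psi_1 = theta_1 + phi_1 = -0.453 + (-0.089) = -0.542
Right-hand sides:
  c_0 = sigma^2 (1 + theta_1 psi_1) = 4 * (1 + (-0.453)(-0.542)) = 4 * 1.245526 = 4.982104
  c_1 = sigma^2 theta_1 = 4 * (-0.453) = -1.812
  c_2 = 0
Equations for k = 0 and k = 1 (AR order 1):
  gamma(0) = phi_1 gamma(1) + c_0
  gamma(1) = phi_1 gamma(0) + c_1
Substituting the second into the first: gamma(0) (1 - phi_1^2) = c_0 + phi_1 c_1, so
  gamma(0) = (c_0 + phi_1 c_1) / (1 - phi_1^2) = (4.982104 + (-0.089)(-1.812)) / (1 - (-0.089)^2) = 5.143372 / 0.992079 = 5.184438.
Therefore gamma(0) = 5.1844 (to 4 decimal places).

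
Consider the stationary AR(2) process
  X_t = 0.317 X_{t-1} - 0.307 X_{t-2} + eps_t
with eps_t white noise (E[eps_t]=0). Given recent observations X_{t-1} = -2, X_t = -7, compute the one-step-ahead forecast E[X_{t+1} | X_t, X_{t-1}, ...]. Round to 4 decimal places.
E[X_{t+1} \mid \mathcal F_t] = -1.6050

For an AR(p) model X_t = c + sum_i phi_i X_{t-i} + eps_t, the
one-step-ahead conditional mean is
  E[X_{t+1} | X_t, ...] = c + sum_i phi_i X_{t+1-i}.
Substitute known values:
  E[X_{t+1} | ...] = (0.317) * (-7) + (-0.307) * (-2)
                   = -1.6050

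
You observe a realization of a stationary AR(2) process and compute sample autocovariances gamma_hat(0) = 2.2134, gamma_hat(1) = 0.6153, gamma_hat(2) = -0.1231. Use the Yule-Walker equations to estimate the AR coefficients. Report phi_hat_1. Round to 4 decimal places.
\hat\phi_{1} = 0.3180

The Yule-Walker equations for an AR(p) process read, in matrix form,
  Gamma_p phi = r_p,   with   (Gamma_p)_{ij} = gamma(|i - j|),
                       (r_p)_i = gamma(i),   i,j = 1..p.
Substitute the sample gammas (Toeplitz matrix and right-hand side of size 2):
  Gamma_p = [[2.2134, 0.6153], [0.6153, 2.2134]]
  r_p     = [0.6153, -0.1231]
Written out:
  2.2134 phi_1 + 0.6153 phi_2 = 0.6153
  0.6153 phi_1 + 2.2134 phi_2 = -0.1231
Solve by Cramer's rule:
  det = gamma(0)^2 - gamma(1)^2 = (2.2134)^2 - (0.6153)^2 = 4.89913956 - 0.37859409 = 4.52054547
  phi_hat_1 = [gamma(1) gamma(0) - gamma(1) gamma(2)] / det = [(0.6153)(2.2134) - (0.6153)(-0.1231)] / 4.52054547 = 1.43764845 / 4.52054547 = 0.318
  phi_hat_2 = [gamma(0) gamma(2) - gamma(1)^2] / det = [(2.2134)(-0.1231) - (0.6153)^2] / 4.52054547 = -0.65106363 / 4.52054547 = -0.144
So phi_hat = [0.3180, -0.1440].
Therefore phi_hat_1 = 0.3180.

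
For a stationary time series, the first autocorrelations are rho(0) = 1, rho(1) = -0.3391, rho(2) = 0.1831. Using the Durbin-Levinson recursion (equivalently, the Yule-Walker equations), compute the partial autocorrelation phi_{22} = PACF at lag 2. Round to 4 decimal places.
\phi_{22} = 0.0770

The PACF at lag k is phi_{kk}, the last component of the solution
to the Yule-Walker system G_k phi = r_k where
  (G_k)_{ij} = rho(|i - j|), (r_k)_i = rho(i), i,j = 1..k.
Equivalently, Durbin-Levinson gives phi_{kk} iteratively:
  phi_{11} = rho(1)
  phi_{kk} = [rho(k) - sum_{j=1..k-1} phi_{k-1,j} rho(k-j)]
            / [1 - sum_{j=1..k-1} phi_{k-1,j} rho(j)],
  phi_{k,j} = phi_{k-1,j} - phi_{kk} phi_{k-1,k-j},  j = 1..k-1.
Step k = 1:
  phi_11 = rho(1) = -0.3391.
Step k = 2:
  phi_22 = [rho(2) - phi_11 rho(1)] / [1 - phi_11 rho(1)] = [0.1831 - (-0.3391)(-0.3391)] / [1 - (-0.3391)(-0.3391)]
         = 0.06811119 / 0.88501119 = 0.077.
Therefore phi_{22} = 0.0770.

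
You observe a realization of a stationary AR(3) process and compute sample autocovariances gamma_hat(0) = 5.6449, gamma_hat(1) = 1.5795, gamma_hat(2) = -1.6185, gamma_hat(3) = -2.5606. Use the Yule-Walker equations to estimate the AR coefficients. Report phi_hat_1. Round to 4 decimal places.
\hat\phi_{1} = 0.2730

The Yule-Walker equations for an AR(p) process read, in matrix form,
  Gamma_p phi = r_p,   with   (Gamma_p)_{ij} = gamma(|i - j|),
                       (r_p)_i = gamma(i),   i,j = 1..p.
Substitute the sample gammas (Toeplitz matrix and right-hand side of size 3):
  Gamma_p = [[5.6449, 1.5795, -1.6185], [1.5795, 5.6449, 1.5795], [-1.6185, 1.5795, 5.6449]]
  r_p     = [1.5795, -1.6185, -2.5606]
Written out (R1..R3):
  (R1) 5.6449 phi_1 + 1.5795 phi_2 - 1.6185 phi_3 = 1.5795
  (R2) 1.5795 phi_1 + 5.6449 phi_2 + 1.5795 phi_3 = -1.6185
  (R3) -1.6185 phi_1 + 1.5795 phi_2 + 5.6449 phi_3 = -2.5606
Gaussian elimination:
  R2 <- R2 - (1.5795/5.6449) R1 = R2 - (0.27981) R1:  5.20294 phi_2 + 2.032373 phi_3 = -2.06046
  R3 <- R3 - (-1.6185/5.6449) R1 = R3 - (-0.286719) R1:  2.032373 phi_2 + 5.180845 phi_3 = -2.107727
  R3 <- R3 - (2.032373/5.20294) R2 = R3 - (0.39062) R2:  4.38696 phi_3 = -1.30287
Back-substitution:
  phi_hat_3 = -1.30287 / 4.38696 = -0.296987
  phi_hat_2 = (-2.06046 - (2.032373)(-0.296987)) / 5.20294 = -0.280009
  phi_hat_1 = (1.5795 - (1.5795)(-0.280009) - (-1.6185)(-0.296987)) / 5.6449 = 0.273008
So phi_hat = [0.2730, -0.2800, -0.2970].
Therefore phi_hat_1 = 0.2730.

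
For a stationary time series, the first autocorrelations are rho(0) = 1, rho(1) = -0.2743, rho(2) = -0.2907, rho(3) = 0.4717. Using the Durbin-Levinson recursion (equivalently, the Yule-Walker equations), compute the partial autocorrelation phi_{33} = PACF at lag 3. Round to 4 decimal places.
\phi_{33} = 0.3229

The PACF at lag k is phi_{kk}, the last component of the solution
to the Yule-Walker system G_k phi = r_k where
  (G_k)_{ij} = rho(|i - j|), (r_k)_i = rho(i), i,j = 1..k.
Equivalently, Durbin-Levinson gives phi_{kk} iteratively:
  phi_{11} = rho(1)
  phi_{kk} = [rho(k) - sum_{j=1..k-1} phi_{k-1,j} rho(k-j)]
            / [1 - sum_{j=1..k-1} phi_{k-1,j} rho(j)],
  phi_{k,j} = phi_{k-1,j} - phi_{kk} phi_{k-1,k-j},  j = 1..k-1.
Step k = 1:
  phi_11 = rho(1) = -0.2743.
Step k = 2:
  phi_22 = [rho(2) - phi_11 rho(1)] / [1 - phi_11 rho(1)] = [-0.2907 - (-0.2743)(-0.2743)] / [1 - (-0.2743)(-0.2743)]
         = -0.36594049 / 0.92475951 = -0.395714.
  Update: phi_21 = phi_11 - phi_22 phi_11 = -0.2743 - (-0.395714)(-0.2743) = -0.382844.
Step k = 3:
  phi_33 = [rho(3) - phi_21 rho(2) - phi_22 rho(1)] / [1 - phi_21 rho(1) - phi_22 rho(2)]
    numerator   = 0.4717 - (-0.382844)(-0.2907) - (-0.395714)(-0.2743) = 0.25186272
    denominator = 1 - (-0.382844)(-0.2743) - (-0.395714)(-0.2907) = 0.77995165
  phi_33 = 0.25186272 / 0.77995165 = 0.3229.
Therefore phi_{33} = 0.3229.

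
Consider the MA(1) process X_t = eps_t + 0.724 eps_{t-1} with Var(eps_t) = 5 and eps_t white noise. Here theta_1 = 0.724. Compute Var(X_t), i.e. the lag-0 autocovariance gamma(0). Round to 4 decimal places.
\gamma(0) = 7.6209

For an MA(q) process X_t = eps_t + sum_i theta_i eps_{t-i} with
Var(eps_t) = sigma^2, the variance is
  gamma(0) = sigma^2 * (1 + sum_i theta_i^2).
  sum_i theta_i^2 = (0.724)^2 = 0.524176.
  gamma(0) = 5 * (1 + 0.524176) = 5 * 1.524176 = 7.62088, which rounds to 7.6209.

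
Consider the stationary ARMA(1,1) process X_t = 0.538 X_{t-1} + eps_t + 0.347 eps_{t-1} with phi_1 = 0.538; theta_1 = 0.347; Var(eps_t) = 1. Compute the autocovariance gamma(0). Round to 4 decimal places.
\gamma(0) = 2.1023

Multiply the model equation by X_{t-k} and take expectations. With theta_0 = psi_0 = 1 and psi_j the MA(infinity) weights, this gives
  gamma(k) - sum_i phi_i gamma(k-i) = c_k,
  c_k = sigma^2 * sum_{j=k..q} theta_j psi_{j-k}   (c_k = 0 for k > q),
using gamma(-m) = gamma(m).
psi-weights needed (psi_j = theta_j + sum_i phi_i psi_{j-i}):
  psi_1 = theta_1 + phi_1 = 0.347 + (0.538) = 0.885
Right-hand sides:
  c_0 = sigma^2 (1 + theta_1 psi_1) = 1 * (1 + (0.347)(0.885)) = 1 * 1.307095 = 1.307095
  c_1 = sigma^2 theta_1 = 1 * (0.347) = 0.347
  c_2 = 0
Equations for k = 0 and k = 1 (AR order 1):
  gamma(0) = phi_1 gamma(1) + c_0
  gamma(1) = phi_1 gamma(0) + c_1
Substituting the second into the first: gamma(0) (1 - phi_1^2) = c_0 + phi_1 c_1, so
  gamma(0) = (c_0 + phi_1 c_1) / (1 - phi_1^2) = (1.307095 + (0.538)(0.347)) / (1 - (0.538)^2) = 1.493781 / 0.710556 = 2.102271.
Therefore gamma(0) = 2.1023 (to 4 decimal places).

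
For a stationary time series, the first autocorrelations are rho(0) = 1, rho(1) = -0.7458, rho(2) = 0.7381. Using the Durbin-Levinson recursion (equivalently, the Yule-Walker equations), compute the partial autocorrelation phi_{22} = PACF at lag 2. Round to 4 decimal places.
\phi_{22} = 0.4098

The PACF at lag k is phi_{kk}, the last component of the solution
to the Yule-Walker system G_k phi = r_k where
  (G_k)_{ij} = rho(|i - j|), (r_k)_i = rho(i), i,j = 1..k.
Equivalently, Durbin-Levinson gives phi_{kk} iteratively:
  phi_{11} = rho(1)
  phi_{kk} = [rho(k) - sum_{j=1..k-1} phi_{k-1,j} rho(k-j)]
            / [1 - sum_{j=1..k-1} phi_{k-1,j} rho(j)],
  phi_{k,j} = phi_{k-1,j} - phi_{kk} phi_{k-1,k-j},  j = 1..k-1.
Step k = 1:
  phi_11 = rho(1) = -0.7458.
Step k = 2:
  phi_22 = [rho(2) - phi_11 rho(1)] / [1 - phi_11 rho(1)] = [0.7381 - (-0.7458)(-0.7458)] / [1 - (-0.7458)(-0.7458)]
         = 0.18188236 / 0.44378236 = 0.4098.
Therefore phi_{22} = 0.4098.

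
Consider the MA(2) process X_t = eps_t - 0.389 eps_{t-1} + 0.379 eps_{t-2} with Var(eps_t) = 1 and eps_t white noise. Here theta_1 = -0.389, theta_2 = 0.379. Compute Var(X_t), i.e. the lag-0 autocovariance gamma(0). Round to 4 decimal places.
\gamma(0) = 1.2950

For an MA(q) process X_t = eps_t + sum_i theta_i eps_{t-i} with
Var(eps_t) = sigma^2, the variance is
  gamma(0) = sigma^2 * (1 + sum_i theta_i^2).
  sum_i theta_i^2 = (-0.389)^2 + (0.379)^2 = 0.151321 + 0.143641 = 0.294962.
  gamma(0) = 1 * (1 + 0.294962) = 1 * 1.294962 = 1.294962, which rounds to 1.2950.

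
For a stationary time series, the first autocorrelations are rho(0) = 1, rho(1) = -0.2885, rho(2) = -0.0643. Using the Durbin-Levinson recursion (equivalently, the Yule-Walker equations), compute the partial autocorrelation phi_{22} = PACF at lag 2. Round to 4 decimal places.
\phi_{22} = -0.1609

The PACF at lag k is phi_{kk}, the last component of the solution
to the Yule-Walker system G_k phi = r_k where
  (G_k)_{ij} = rho(|i - j|), (r_k)_i = rho(i), i,j = 1..k.
Equivalently, Durbin-Levinson gives phi_{kk} iteratively:
  phi_{11} = rho(1)
  phi_{kk} = [rho(k) - sum_{j=1..k-1} phi_{k-1,j} rho(k-j)]
            / [1 - sum_{j=1..k-1} phi_{k-1,j} rho(j)],
  phi_{k,j} = phi_{k-1,j} - phi_{kk} phi_{k-1,k-j},  j = 1..k-1.
Step k = 1:
  phi_11 = rho(1) = -0.2885.
Step k = 2:
  phi_22 = [rho(2) - phi_11 rho(1)] / [1 - phi_11 rho(1)] = [-0.0643 - (-0.2885)(-0.2885)] / [1 - (-0.2885)(-0.2885)]
         = -0.14753225 / 0.91676775 = -0.1609.
Therefore phi_{22} = -0.1609.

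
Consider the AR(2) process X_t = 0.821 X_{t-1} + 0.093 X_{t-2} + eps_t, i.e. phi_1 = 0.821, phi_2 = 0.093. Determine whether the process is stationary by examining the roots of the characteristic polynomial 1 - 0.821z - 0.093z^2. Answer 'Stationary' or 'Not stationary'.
\text{Stationary}

The AR(p) characteristic polynomial is P(z) = 1 - 0.821z - 0.093z^2.
Stationarity requires all roots to lie outside the unit circle, i.e. |z| > 1 for every root.
Set 1 + (-0.821) z + (-0.093) z^2 = 0, i.e. a z^2 + b z + c = 0 with a = -0.093, b = -0.821, c = 1.
Discriminant D = b^2 - 4ac = (-0.821)^2 - 4*(-0.093)*1 = 0.674041 - (-0.372) = 1.046041.
D >= 0, so the roots are real: z = (-b +/- sqrt(D)) / (2a) = (0.821 +/- 1.022761) / (-0.186).
  z_1 = (0.821 + 1.022761) / (-0.186) = -9.9127,   |z_1| = 9.9127.
  z_2 = (0.821 - 1.022761) / (-0.186) = 1.0847,   |z_2| = 1.0847.
Moduli of all roots: 9.9127, 1.0847.
All moduli strictly greater than 1? Yes.
Verdict: Stationary.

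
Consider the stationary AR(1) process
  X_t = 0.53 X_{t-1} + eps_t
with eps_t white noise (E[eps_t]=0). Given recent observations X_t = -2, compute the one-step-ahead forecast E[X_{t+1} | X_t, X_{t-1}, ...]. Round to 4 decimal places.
E[X_{t+1} \mid \mathcal F_t] = -1.0600

For an AR(p) model X_t = c + sum_i phi_i X_{t-i} + eps_t, the
one-step-ahead conditional mean is
  E[X_{t+1} | X_t, ...] = c + sum_i phi_i X_{t+1-i}.
Substitute known values:
  E[X_{t+1} | ...] = (0.53) * (-2)
                   = -1.0600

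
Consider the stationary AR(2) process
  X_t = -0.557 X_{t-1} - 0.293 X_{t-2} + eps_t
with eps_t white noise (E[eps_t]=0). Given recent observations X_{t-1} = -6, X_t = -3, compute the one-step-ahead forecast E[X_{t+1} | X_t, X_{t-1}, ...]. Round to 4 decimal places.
E[X_{t+1} \mid \mathcal F_t] = 3.4290

For an AR(p) model X_t = c + sum_i phi_i X_{t-i} + eps_t, the
one-step-ahead conditional mean is
  E[X_{t+1} | X_t, ...] = c + sum_i phi_i X_{t+1-i}.
Substitute known values:
  E[X_{t+1} | ...] = (-0.557) * (-3) + (-0.293) * (-6)
                   = 3.4290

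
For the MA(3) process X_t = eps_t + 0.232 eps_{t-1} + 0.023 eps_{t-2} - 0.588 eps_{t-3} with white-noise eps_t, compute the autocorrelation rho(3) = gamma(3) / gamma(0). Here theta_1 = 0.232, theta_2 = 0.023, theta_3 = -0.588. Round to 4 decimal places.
\rho(3) = -0.4200

For an MA(q) process with theta_0 = 1, the autocovariance is
  gamma(k) = sigma^2 * sum_{i=0..q-k} theta_i * theta_{i+k},
and rho(k) = gamma(k) / gamma(0). Sigma^2 cancels.
  numerator   = (1)*(-0.588) = -0.588.
  denominator = (1)^2 + (0.232)^2 + (0.023)^2 + (-0.588)^2 = 1.400097.
  rho(3) = -0.588 / 1.400097 = -0.4200.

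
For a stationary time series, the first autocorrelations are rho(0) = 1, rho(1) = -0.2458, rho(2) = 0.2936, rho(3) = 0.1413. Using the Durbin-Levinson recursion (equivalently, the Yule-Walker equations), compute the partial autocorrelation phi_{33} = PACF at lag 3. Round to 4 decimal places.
\phi_{33} = 0.2910

The PACF at lag k is phi_{kk}, the last component of the solution
to the Yule-Walker system G_k phi = r_k where
  (G_k)_{ij} = rho(|i - j|), (r_k)_i = rho(i), i,j = 1..k.
Equivalently, Durbin-Levinson gives phi_{kk} iteratively:
  phi_{11} = rho(1)
  phi_{kk} = [rho(k) - sum_{j=1..k-1} phi_{k-1,j} rho(k-j)]
            / [1 - sum_{j=1..k-1} phi_{k-1,j} rho(j)],
  phi_{k,j} = phi_{k-1,j} - phi_{kk} phi_{k-1,k-j},  j = 1..k-1.
Step k = 1:
  phi_11 = rho(1) = -0.2458.
Step k = 2:
  phi_22 = [rho(2) - phi_11 rho(1)] / [1 - phi_11 rho(1)] = [0.2936 - (-0.2458)(-0.2458)] / [1 - (-0.2458)(-0.2458)]
         = 0.23318236 / 0.93958236 = 0.248177.
  Update: phi_21 = phi_11 - phi_22 phi_11 = -0.2458 - (0.248177)(-0.2458) = -0.184798.
Step k = 3:
  phi_33 = [rho(3) - phi_21 rho(2) - phi_22 rho(1)] / [1 - phi_21 rho(1) - phi_22 rho(2)]
    numerator   = 0.1413 - (-0.184798)(0.2936) - (0.248177)(-0.2458) = 0.25655856
    denominator = 1 - (-0.184798)(-0.2458) - (0.248177)(0.2936) = 0.88171195
  phi_33 = 0.25655856 / 0.88171195 = 0.291.
Therefore phi_{33} = 0.2910.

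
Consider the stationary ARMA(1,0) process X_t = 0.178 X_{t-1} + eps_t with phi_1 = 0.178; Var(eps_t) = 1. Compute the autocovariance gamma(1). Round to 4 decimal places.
\gamma(1) = 0.1838

Multiply the model equation by X_{t-k} and take expectations. With theta_0 = psi_0 = 1 and psi_j the MA(infinity) weights, this gives
  gamma(k) - sum_i phi_i gamma(k-i) = c_k,
  c_k = sigma^2 * sum_{j=k..q} theta_j psi_{j-k}   (c_k = 0 for k > q),
using gamma(-m) = gamma(m).
Pure AR (q = 0): c_0 = sigma^2 = 1, c_k = 0 for k >= 1.
Equations for k = 0 and k = 1 (AR order 1):
  gamma(0) = phi_1 gamma(1) + c_0
  gamma(1) = phi_1 gamma(0) + c_1
Substituting the second into the first: gamma(0) (1 - phi_1^2) = c_0 + phi_1 c_1, so
  gamma(0) = c_0 / (1 - phi_1^2) = 1 / (1 - (0.178)^2) = 1 / 0.968316 = 1.032721.
  gamma(1) = phi_1 gamma(0) = (0.178)(1.032721) = 0.183824.
Therefore gamma(1) = 0.1838 (to 4 decimal places).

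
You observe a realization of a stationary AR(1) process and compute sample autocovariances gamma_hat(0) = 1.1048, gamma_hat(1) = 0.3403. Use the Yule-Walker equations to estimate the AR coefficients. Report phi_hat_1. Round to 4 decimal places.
\hat\phi_{1} = 0.3080

The Yule-Walker equations for an AR(p) process read, in matrix form,
  Gamma_p phi = r_p,   with   (Gamma_p)_{ij} = gamma(|i - j|),
                       (r_p)_i = gamma(i),   i,j = 1..p.
Substitute the sample gammas (Toeplitz matrix and right-hand side of size 1):
  Gamma_p = [[1.1048]]
  r_p     = [0.3403]
With p = 1 this is the single equation gamma(0) phi_1 = gamma(1):
  phi_hat_1 = gamma(1) / gamma(0) = 0.3403 / 1.1048 = 0.3080.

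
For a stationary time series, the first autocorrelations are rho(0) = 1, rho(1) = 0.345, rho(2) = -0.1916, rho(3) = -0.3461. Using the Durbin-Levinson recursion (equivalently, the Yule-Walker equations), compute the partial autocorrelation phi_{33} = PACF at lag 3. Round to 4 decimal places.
\phi_{33} = -0.1751

The PACF at lag k is phi_{kk}, the last component of the solution
to the Yule-Walker system G_k phi = r_k where
  (G_k)_{ij} = rho(|i - j|), (r_k)_i = rho(i), i,j = 1..k.
Equivalently, Durbin-Levinson gives phi_{kk} iteratively:
  phi_{11} = rho(1)
  phi_{kk} = [rho(k) - sum_{j=1..k-1} phi_{k-1,j} rho(k-j)]
            / [1 - sum_{j=1..k-1} phi_{k-1,j} rho(j)],
  phi_{k,j} = phi_{k-1,j} - phi_{kk} phi_{k-1,k-j},  j = 1..k-1.
Step k = 1:
  phi_11 = rho(1) = 0.345.
Step k = 2:
  phi_22 = [rho(2) - phi_11 rho(1)] / [1 - phi_11 rho(1)] = [-0.1916 - (0.345)(0.345)] / [1 - (0.345)(0.345)]
         = -0.310625 / 0.880975 = -0.352592.
  Update: phi_21 = phi_11 - phi_22 phi_11 = 0.345 - (-0.352592)(0.345) = 0.466644.
Step k = 3:
  phi_33 = [rho(3) - phi_21 rho(2) - phi_22 rho(1)] / [1 - phi_21 rho(1) - phi_22 rho(2)]
    numerator   = -0.3461 - (0.466644)(-0.1916) - (-0.352592)(0.345) = -0.1350466
    denominator = 1 - (0.466644)(0.345) - (-0.352592)(-0.1916) = 0.77145102
  phi_33 = -0.1350466 / 0.77145102 = -0.1751.
Therefore phi_{33} = -0.1751.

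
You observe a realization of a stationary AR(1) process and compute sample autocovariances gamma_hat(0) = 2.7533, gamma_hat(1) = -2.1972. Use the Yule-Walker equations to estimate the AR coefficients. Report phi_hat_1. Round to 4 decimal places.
\hat\phi_{1} = -0.7980

The Yule-Walker equations for an AR(p) process read, in matrix form,
  Gamma_p phi = r_p,   with   (Gamma_p)_{ij} = gamma(|i - j|),
                       (r_p)_i = gamma(i),   i,j = 1..p.
Substitute the sample gammas (Toeplitz matrix and right-hand side of size 1):
  Gamma_p = [[2.7533]]
  r_p     = [-2.1972]
With p = 1 this is the single equation gamma(0) phi_1 = gamma(1):
  phi_hat_1 = gamma(1) / gamma(0) = -2.1972 / 2.7533 = -0.7980.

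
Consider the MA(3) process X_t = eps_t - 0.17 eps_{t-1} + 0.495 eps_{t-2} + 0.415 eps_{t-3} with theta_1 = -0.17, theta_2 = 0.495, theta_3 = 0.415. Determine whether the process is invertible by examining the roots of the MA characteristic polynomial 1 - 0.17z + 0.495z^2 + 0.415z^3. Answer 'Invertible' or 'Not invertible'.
\text{Invertible}

The MA(q) characteristic polynomial is P(z) = 1 - 0.17z + 0.495z^2 + 0.415z^3.
Invertibility requires all roots to lie outside the unit circle, i.e. |z| > 1 for every root.
Degree 3: look for a simple real root z0 first, then factor out (1 - z/z0) and solve the remaining quadratic.
Testing z0 = -2: P(-2) = 1 + (-0.17)(-2) + (0.495)(-2)^2 + (0.415)(-2)^3
  = 1 + (0.34) + (1.98) + (-3.32) = 0.  So z_0 = -2 is a root, |z_0| = 2.
Divide out the factor (1 + 0.5 z) = (1 - z/z0) (since 1/z0 = -0.5):
  P(z) = (1 + 0.5 z)(1 + (-0.67) z + (0.83) z^2)
  [check: z-coef -0.67 - (-0.5) = -0.17; z^2-coef 0.83 - (-0.5)(-0.67) = 0.495; z^3-coef -(-0.5)(0.83) = 0.415.]
Remaining roots from the quadratic factor 1 + (-0.67) z + (0.83) z^2:
  Set 1 + (-0.67) z + (0.83) z^2 = 0, i.e. a z^2 + b z + c = 0 with a = 0.83, b = -0.67, c = 1.
  Discriminant D = b^2 - 4ac = (-0.67)^2 - 4*(0.83)*1 = 0.4489 - (3.32) = -2.8711.
  D < 0, so the roots are the complex-conjugate pair z = (-b +/- i sqrt(-D)) / (2a) = 0.4036 +/- 1.0207i.
  For a conjugate pair |z|^2 = z * conj(z) = (product of roots) = c/a = 1/(0.83) = 1.204819, so |z| = sqrt(1.204819) = 1.0976 for both roots.
Moduli of all roots: 2.0000, 1.0976, 1.0976.
All moduli strictly greater than 1? Yes.
Verdict: Invertible.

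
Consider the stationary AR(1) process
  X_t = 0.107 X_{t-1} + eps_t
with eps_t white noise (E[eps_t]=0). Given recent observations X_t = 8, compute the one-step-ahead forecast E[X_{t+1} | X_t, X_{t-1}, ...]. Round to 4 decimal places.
E[X_{t+1} \mid \mathcal F_t] = 0.8560

For an AR(p) model X_t = c + sum_i phi_i X_{t-i} + eps_t, the
one-step-ahead conditional mean is
  E[X_{t+1} | X_t, ...] = c + sum_i phi_i X_{t+1-i}.
Substitute known values:
  E[X_{t+1} | ...] = (0.107) * (8)
                   = 0.8560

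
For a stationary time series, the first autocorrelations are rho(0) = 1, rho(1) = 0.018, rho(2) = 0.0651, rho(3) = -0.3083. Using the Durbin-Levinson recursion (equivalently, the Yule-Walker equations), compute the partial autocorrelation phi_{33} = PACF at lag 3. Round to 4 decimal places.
\phi_{33} = -0.3120

The PACF at lag k is phi_{kk}, the last component of the solution
to the Yule-Walker system G_k phi = r_k where
  (G_k)_{ij} = rho(|i - j|), (r_k)_i = rho(i), i,j = 1..k.
Equivalently, Durbin-Levinson gives phi_{kk} iteratively:
  phi_{11} = rho(1)
  phi_{kk} = [rho(k) - sum_{j=1..k-1} phi_{k-1,j} rho(k-j)]
            / [1 - sum_{j=1..k-1} phi_{k-1,j} rho(j)],
  phi_{k,j} = phi_{k-1,j} - phi_{kk} phi_{k-1,k-j},  j = 1..k-1.
Step k = 1:
  phi_11 = rho(1) = 0.018.
Step k = 2:
  phi_22 = [rho(2) - phi_11 rho(1)] / [1 - phi_11 rho(1)] = [0.0651 - (0.018)(0.018)] / [1 - (0.018)(0.018)]
         = 0.064776 / 0.999676 = 0.064797.
  Update: phi_21 = phi_11 - phi_22 phi_11 = 0.018 - (0.064797)(0.018) = 0.016834.
Step k = 3:
  phi_33 = [rho(3) - phi_21 rho(2) - phi_22 rho(1)] / [1 - phi_21 rho(1) - phi_22 rho(2)]
    numerator   = -0.3083 - (0.016834)(0.0651) - (0.064797)(0.018) = -0.31056222
    denominator = 1 - (0.016834)(0.018) - (0.064797)(0.0651) = 0.99547871
  phi_33 = -0.31056222 / 0.99547871 = -0.312.
Therefore phi_{33} = -0.3120.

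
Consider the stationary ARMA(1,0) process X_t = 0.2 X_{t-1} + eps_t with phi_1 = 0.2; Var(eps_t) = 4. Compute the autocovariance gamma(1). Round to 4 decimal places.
\gamma(1) = 0.8333

Multiply the model equation by X_{t-k} and take expectations. With theta_0 = psi_0 = 1 and psi_j the MA(infinity) weights, this gives
  gamma(k) - sum_i phi_i gamma(k-i) = c_k,
  c_k = sigma^2 * sum_{j=k..q} theta_j psi_{j-k}   (c_k = 0 for k > q),
using gamma(-m) = gamma(m).
Pure AR (q = 0): c_0 = sigma^2 = 4, c_k = 0 for k >= 1.
Equations for k = 0 and k = 1 (AR order 1):
  gamma(0) = phi_1 gamma(1) + c_0
  gamma(1) = phi_1 gamma(0) + c_1
Substituting the second into the first: gamma(0) (1 - phi_1^2) = c_0 + phi_1 c_1, so
  gamma(0) = c_0 / (1 - phi_1^2) = 4 / (1 - (0.2)^2) = 4 / 0.96 = 4.166667.
  gamma(1) = phi_1 gamma(0) = (0.2)(4.166667) = 0.833333.
Therefore gamma(1) = 0.8333 (to 4 decimal places).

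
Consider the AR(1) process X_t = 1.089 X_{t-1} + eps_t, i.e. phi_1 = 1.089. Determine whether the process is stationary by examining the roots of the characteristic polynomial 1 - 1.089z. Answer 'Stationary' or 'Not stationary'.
\text{Not stationary}

The AR(p) characteristic polynomial is P(z) = 1 - 1.089z.
Stationarity requires all roots to lie outside the unit circle, i.e. |z| > 1 for every root.
This is linear in z: 1 + (-1.089) z = 0  =>  z = -1/(-1.089) = 0.918274,  |z| = 0.918274.
Moduli of all roots: 0.9183.
All moduli strictly greater than 1? No.
Verdict: Not stationary.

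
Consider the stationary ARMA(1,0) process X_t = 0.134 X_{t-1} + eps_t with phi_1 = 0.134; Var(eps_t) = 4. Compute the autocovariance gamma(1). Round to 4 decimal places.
\gamma(1) = 0.5458

Multiply the model equation by X_{t-k} and take expectations. With theta_0 = psi_0 = 1 and psi_j the MA(infinity) weights, this gives
  gamma(k) - sum_i phi_i gamma(k-i) = c_k,
  c_k = sigma^2 * sum_{j=k..q} theta_j psi_{j-k}   (c_k = 0 for k > q),
using gamma(-m) = gamma(m).
Pure AR (q = 0): c_0 = sigma^2 = 4, c_k = 0 for k >= 1.
Equations for k = 0 and k = 1 (AR order 1):
  gamma(0) = phi_1 gamma(1) + c_0
  gamma(1) = phi_1 gamma(0) + c_1
Substituting the second into the first: gamma(0) (1 - phi_1^2) = c_0 + phi_1 c_1, so
  gamma(0) = c_0 / (1 - phi_1^2) = 4 / (1 - (0.134)^2) = 4 / 0.982044 = 4.073137.
  gamma(1) = phi_1 gamma(0) = (0.134)(4.073137) = 0.5458.
Therefore gamma(1) = 0.5458 (to 4 decimal places).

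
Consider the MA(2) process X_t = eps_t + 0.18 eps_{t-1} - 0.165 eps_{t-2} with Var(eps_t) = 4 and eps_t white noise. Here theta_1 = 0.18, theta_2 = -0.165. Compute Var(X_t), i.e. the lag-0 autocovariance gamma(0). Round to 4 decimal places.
\gamma(0) = 4.2385

For an MA(q) process X_t = eps_t + sum_i theta_i eps_{t-i} with
Var(eps_t) = sigma^2, the variance is
  gamma(0) = sigma^2 * (1 + sum_i theta_i^2).
  sum_i theta_i^2 = (0.18)^2 + (-0.165)^2 = 0.0324 + 0.027225 = 0.059625.
  gamma(0) = 4 * (1 + 0.059625) = 4 * 1.059625 = 4.2385.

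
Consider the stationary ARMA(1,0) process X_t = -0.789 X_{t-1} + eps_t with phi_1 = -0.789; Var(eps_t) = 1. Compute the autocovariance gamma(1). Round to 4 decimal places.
\gamma(1) = -2.0902

Multiply the model equation by X_{t-k} and take expectations. With theta_0 = psi_0 = 1 and psi_j the MA(infinity) weights, this gives
  gamma(k) - sum_i phi_i gamma(k-i) = c_k,
  c_k = sigma^2 * sum_{j=k..q} theta_j psi_{j-k}   (c_k = 0 for k > q),
using gamma(-m) = gamma(m).
Pure AR (q = 0): c_0 = sigma^2 = 1, c_k = 0 for k >= 1.
Equations for k = 0 and k = 1 (AR order 1):
  gamma(0) = phi_1 gamma(1) + c_0
  gamma(1) = phi_1 gamma(0) + c_1
Substituting the second into the first: gamma(0) (1 - phi_1^2) = c_0 + phi_1 c_1, so
  gamma(0) = c_0 / (1 - phi_1^2) = 1 / (1 - (-0.789)^2) = 1 / 0.377479 = 2.649154.
  gamma(1) = phi_1 gamma(0) = (-0.789)(2.649154) = -2.090183.
Therefore gamma(1) = -2.0902 (to 4 decimal places).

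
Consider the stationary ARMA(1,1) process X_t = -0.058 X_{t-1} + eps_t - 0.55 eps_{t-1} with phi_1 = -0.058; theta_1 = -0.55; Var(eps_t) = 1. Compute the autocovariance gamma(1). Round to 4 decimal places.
\gamma(1) = -0.6295

Multiply the model equation by X_{t-k} and take expectations. With theta_0 = psi_0 = 1 and psi_j the MA(infinity) weights, this gives
  gamma(k) - sum_i phi_i gamma(k-i) = c_k,
  c_k = sigma^2 * sum_{j=k..q} theta_j psi_{j-k}   (c_k = 0 for k > q),
using gamma(-m) = gamma(m).
psi-weights needed (psi_j = theta_j + sum_i phi_i psi_{j-i}):
  psi_1 = theta_1 + phi_1 = -0.55 + (-0.058) = -0.608
Right-hand sides:
  c_0 = sigma^2 (1 + theta_1 psi_1) = 1 * (1 + (-0.55)(-0.608)) = 1 * 1.3344 = 1.3344
  c_1 = sigma^2 theta_1 = 1 * (-0.55) = -0.55
  c_2 = 0
Equations for k = 0 and k = 1 (AR order 1):
  gamma(0) = phi_1 gamma(1) + c_0
  gamma(1) = phi_1 gamma(0) + c_1
Substituting the second into the first: gamma(0) (1 - phi_1^2) = c_0 + phi_1 c_1, so
  gamma(0) = (c_0 + phi_1 c_1) / (1 - phi_1^2) = (1.3344 + (-0.058)(-0.55)) / (1 - (-0.058)^2) = 1.3663 / 0.996636 = 1.370912.
  gamma(1) = phi_1 gamma(0) + c_1 = (-0.058)(1.370912) + (-0.55) = -0.629513.
Therefore gamma(1) = -0.6295 (to 4 decimal places).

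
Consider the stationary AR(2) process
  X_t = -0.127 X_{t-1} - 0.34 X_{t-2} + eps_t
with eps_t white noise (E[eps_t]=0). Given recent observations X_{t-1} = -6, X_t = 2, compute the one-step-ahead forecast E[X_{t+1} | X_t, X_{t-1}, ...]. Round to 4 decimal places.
E[X_{t+1} \mid \mathcal F_t] = 1.7860

For an AR(p) model X_t = c + sum_i phi_i X_{t-i} + eps_t, the
one-step-ahead conditional mean is
  E[X_{t+1} | X_t, ...] = c + sum_i phi_i X_{t+1-i}.
Substitute known values:
  E[X_{t+1} | ...] = (-0.127) * (2) + (-0.34) * (-6)
                   = 1.7860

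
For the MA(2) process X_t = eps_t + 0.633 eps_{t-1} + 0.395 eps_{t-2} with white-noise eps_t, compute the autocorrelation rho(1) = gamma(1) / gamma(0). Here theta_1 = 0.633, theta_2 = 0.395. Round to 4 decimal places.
\rho(1) = 0.5672

For an MA(q) process with theta_0 = 1, the autocovariance is
  gamma(k) = sigma^2 * sum_{i=0..q-k} theta_i * theta_{i+k},
and rho(k) = gamma(k) / gamma(0). Sigma^2 cancels.
  numerator   = (1)*(0.633) + (0.633)*(0.395) = 0.883035.
  denominator = (1)^2 + (0.633)^2 + (0.395)^2 = 1.556714.
  rho(1) = 0.883035 / 1.556714 = 0.5672.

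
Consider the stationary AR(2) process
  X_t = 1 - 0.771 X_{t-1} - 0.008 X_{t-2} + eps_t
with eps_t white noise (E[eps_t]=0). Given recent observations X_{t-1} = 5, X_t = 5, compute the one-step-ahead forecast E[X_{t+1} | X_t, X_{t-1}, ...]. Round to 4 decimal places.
E[X_{t+1} \mid \mathcal F_t] = -2.8950

For an AR(p) model X_t = c + sum_i phi_i X_{t-i} + eps_t, the
one-step-ahead conditional mean is
  E[X_{t+1} | X_t, ...] = c + sum_i phi_i X_{t+1-i}.
Substitute known values:
  E[X_{t+1} | ...] = 1 + (-0.771) * (5) + (-0.008) * (5)
                   = -2.8950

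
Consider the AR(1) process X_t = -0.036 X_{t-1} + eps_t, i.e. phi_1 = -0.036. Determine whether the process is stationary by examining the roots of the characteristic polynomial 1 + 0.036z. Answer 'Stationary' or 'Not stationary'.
\text{Stationary}

The AR(p) characteristic polynomial is P(z) = 1 + 0.036z.
Stationarity requires all roots to lie outside the unit circle, i.e. |z| > 1 for every root.
This is linear in z: 1 + (0.036) z = 0  =>  z = -1/(0.036) = -27.777778,  |z| = 27.777778.
Moduli of all roots: 27.7778.
All moduli strictly greater than 1? Yes.
Verdict: Stationary.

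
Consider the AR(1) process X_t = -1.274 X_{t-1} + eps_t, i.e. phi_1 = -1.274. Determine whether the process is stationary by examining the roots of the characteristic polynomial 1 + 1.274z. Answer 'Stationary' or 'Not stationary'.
\text{Not stationary}

The AR(p) characteristic polynomial is P(z) = 1 + 1.274z.
Stationarity requires all roots to lie outside the unit circle, i.e. |z| > 1 for every root.
This is linear in z: 1 + (1.274) z = 0  =>  z = -1/(1.274) = -0.784929,  |z| = 0.784929.
Moduli of all roots: 0.7849.
All moduli strictly greater than 1? No.
Verdict: Not stationary.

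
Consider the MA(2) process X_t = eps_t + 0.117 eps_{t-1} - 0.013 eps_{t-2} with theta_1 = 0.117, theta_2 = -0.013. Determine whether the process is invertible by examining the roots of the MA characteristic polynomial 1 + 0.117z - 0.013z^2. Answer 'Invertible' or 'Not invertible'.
\text{Invertible}

The MA(q) characteristic polynomial is P(z) = 1 + 0.117z - 0.013z^2.
Invertibility requires all roots to lie outside the unit circle, i.e. |z| > 1 for every root.
Set 1 + (0.117) z + (-0.013) z^2 = 0, i.e. a z^2 + b z + c = 0 with a = -0.013, b = 0.117, c = 1.
Discriminant D = b^2 - 4ac = (0.117)^2 - 4*(-0.013)*1 = 0.013689 - (-0.052) = 0.065689.
D >= 0, so the roots are real: z = (-b +/- sqrt(D)) / (2a) = (-0.117 +/- 0.256299) / (-0.026).
  z_1 = (-0.117 + 0.256299) / (-0.026) = -5.3576,   |z_1| = 5.3576.
  z_2 = (-0.117 - 0.256299) / (-0.026) = 14.3576,   |z_2| = 14.3576.
Moduli of all roots: 5.3576, 14.3576.
All moduli strictly greater than 1? Yes.
Verdict: Invertible.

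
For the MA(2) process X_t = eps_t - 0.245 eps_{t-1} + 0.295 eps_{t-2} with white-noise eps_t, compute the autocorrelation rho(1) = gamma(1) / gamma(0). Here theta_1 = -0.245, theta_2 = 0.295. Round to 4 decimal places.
\rho(1) = -0.2766

For an MA(q) process with theta_0 = 1, the autocovariance is
  gamma(k) = sigma^2 * sum_{i=0..q-k} theta_i * theta_{i+k},
and rho(k) = gamma(k) / gamma(0). Sigma^2 cancels.
  numerator   = (1)*(-0.245) + (-0.245)*(0.295) = -0.317275.
  denominator = (1)^2 + (-0.245)^2 + (0.295)^2 = 1.14705.
  rho(1) = -0.317275 / 1.14705 = -0.2766.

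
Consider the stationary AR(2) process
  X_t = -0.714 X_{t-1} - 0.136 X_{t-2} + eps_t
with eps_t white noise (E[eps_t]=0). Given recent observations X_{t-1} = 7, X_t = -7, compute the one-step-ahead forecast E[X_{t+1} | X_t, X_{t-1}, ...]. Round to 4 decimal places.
E[X_{t+1} \mid \mathcal F_t] = 4.0460

For an AR(p) model X_t = c + sum_i phi_i X_{t-i} + eps_t, the
one-step-ahead conditional mean is
  E[X_{t+1} | X_t, ...] = c + sum_i phi_i X_{t+1-i}.
Substitute known values:
  E[X_{t+1} | ...] = (-0.714) * (-7) + (-0.136) * (7)
                   = 4.0460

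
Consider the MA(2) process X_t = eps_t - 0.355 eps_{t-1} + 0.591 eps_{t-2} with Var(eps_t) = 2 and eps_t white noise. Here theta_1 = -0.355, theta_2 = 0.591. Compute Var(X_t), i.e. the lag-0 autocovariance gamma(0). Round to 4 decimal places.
\gamma(0) = 2.9506

For an MA(q) process X_t = eps_t + sum_i theta_i eps_{t-i} with
Var(eps_t) = sigma^2, the variance is
  gamma(0) = sigma^2 * (1 + sum_i theta_i^2).
  sum_i theta_i^2 = (-0.355)^2 + (0.591)^2 = 0.126025 + 0.349281 = 0.475306.
  gamma(0) = 2 * (1 + 0.475306) = 2 * 1.475306 = 2.950612, which rounds to 2.9506.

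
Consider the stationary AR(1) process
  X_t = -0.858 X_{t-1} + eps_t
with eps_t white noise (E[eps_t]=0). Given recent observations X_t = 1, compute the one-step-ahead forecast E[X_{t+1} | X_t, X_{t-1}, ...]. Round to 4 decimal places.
E[X_{t+1} \mid \mathcal F_t] = -0.8580

For an AR(p) model X_t = c + sum_i phi_i X_{t-i} + eps_t, the
one-step-ahead conditional mean is
  E[X_{t+1} | X_t, ...] = c + sum_i phi_i X_{t+1-i}.
Substitute known values:
  E[X_{t+1} | ...] = (-0.858) * (1)
                   = -0.8580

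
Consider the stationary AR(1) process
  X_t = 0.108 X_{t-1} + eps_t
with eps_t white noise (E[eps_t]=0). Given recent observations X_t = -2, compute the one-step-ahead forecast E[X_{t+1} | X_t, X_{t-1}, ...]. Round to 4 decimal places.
E[X_{t+1} \mid \mathcal F_t] = -0.2160

For an AR(p) model X_t = c + sum_i phi_i X_{t-i} + eps_t, the
one-step-ahead conditional mean is
  E[X_{t+1} | X_t, ...] = c + sum_i phi_i X_{t+1-i}.
Substitute known values:
  E[X_{t+1} | ...] = (0.108) * (-2)
                   = -0.2160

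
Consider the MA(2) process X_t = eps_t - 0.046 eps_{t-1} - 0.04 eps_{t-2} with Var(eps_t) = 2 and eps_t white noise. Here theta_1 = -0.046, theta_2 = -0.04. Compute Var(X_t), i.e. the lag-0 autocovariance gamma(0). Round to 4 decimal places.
\gamma(0) = 2.0074

For an MA(q) process X_t = eps_t + sum_i theta_i eps_{t-i} with
Var(eps_t) = sigma^2, the variance is
  gamma(0) = sigma^2 * (1 + sum_i theta_i^2).
  sum_i theta_i^2 = (-0.046)^2 + (-0.04)^2 = 0.002116 + 0.0016 = 0.003716.
  gamma(0) = 2 * (1 + 0.003716) = 2 * 1.003716 = 2.007432, which rounds to 2.0074.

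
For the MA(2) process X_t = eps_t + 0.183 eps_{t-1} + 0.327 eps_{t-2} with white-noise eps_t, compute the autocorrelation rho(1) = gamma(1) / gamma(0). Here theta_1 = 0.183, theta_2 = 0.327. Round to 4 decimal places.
\rho(1) = 0.2129

For an MA(q) process with theta_0 = 1, the autocovariance is
  gamma(k) = sigma^2 * sum_{i=0..q-k} theta_i * theta_{i+k},
and rho(k) = gamma(k) / gamma(0). Sigma^2 cancels.
  numerator   = (1)*(0.183) + (0.183)*(0.327) = 0.242841.
  denominator = (1)^2 + (0.183)^2 + (0.327)^2 = 1.140418.
  rho(1) = 0.242841 / 1.140418 = 0.2129.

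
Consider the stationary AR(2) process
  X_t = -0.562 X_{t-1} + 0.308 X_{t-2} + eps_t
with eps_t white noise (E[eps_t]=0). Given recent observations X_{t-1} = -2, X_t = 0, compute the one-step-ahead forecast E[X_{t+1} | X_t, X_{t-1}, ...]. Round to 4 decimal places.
E[X_{t+1} \mid \mathcal F_t] = -0.6160

For an AR(p) model X_t = c + sum_i phi_i X_{t-i} + eps_t, the
one-step-ahead conditional mean is
  E[X_{t+1} | X_t, ...] = c + sum_i phi_i X_{t+1-i}.
Substitute known values:
  E[X_{t+1} | ...] = (-0.562) * (0) + (0.308) * (-2)
                   = -0.6160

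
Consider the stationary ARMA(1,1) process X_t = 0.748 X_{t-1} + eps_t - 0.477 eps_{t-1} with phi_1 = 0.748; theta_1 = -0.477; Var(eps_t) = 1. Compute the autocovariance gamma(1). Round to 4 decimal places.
\gamma(1) = 0.3957

Multiply the model equation by X_{t-k} and take expectations. With theta_0 = psi_0 = 1 and psi_j the MA(infinity) weights, this gives
  gamma(k) - sum_i phi_i gamma(k-i) = c_k,
  c_k = sigma^2 * sum_{j=k..q} theta_j psi_{j-k}   (c_k = 0 for k > q),
using gamma(-m) = gamma(m).
psi-weights needed (psi_j = theta_j + sum_i phi_i psi_{j-i}):
  psi_1 = theta_1 + phi_1 = -0.477 + (0.748) = 0.271
Right-hand sides:
  c_0 = sigma^2 (1 + theta_1 psi_1) = 1 * (1 + (-0.477)(0.271)) = 1 * 0.870733 = 0.870733
  c_1 = sigma^2 theta_1 = 1 * (-0.477) = -0.477
  c_2 = 0
Equations for k = 0 and k = 1 (AR order 1):
  gamma(0) = phi_1 gamma(1) + c_0
  gamma(1) = phi_1 gamma(0) + c_1
Substituting the second into the first: gamma(0) (1 - phi_1^2) = c_0 + phi_1 c_1, so
  gamma(0) = (c_0 + phi_1 c_1) / (1 - phi_1^2) = (0.870733 + (0.748)(-0.477)) / (1 - (0.748)^2) = 0.513937 / 0.440496 = 1.166723.
  gamma(1) = phi_1 gamma(0) + c_1 = (0.748)(1.166723) + (-0.477) = 0.395709.
Therefore gamma(1) = 0.3957 (to 4 decimal places).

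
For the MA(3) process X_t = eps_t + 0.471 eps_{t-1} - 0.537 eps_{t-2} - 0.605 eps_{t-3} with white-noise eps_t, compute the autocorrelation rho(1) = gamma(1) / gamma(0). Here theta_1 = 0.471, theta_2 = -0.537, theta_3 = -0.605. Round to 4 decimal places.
\rho(1) = 0.2894

For an MA(q) process with theta_0 = 1, the autocovariance is
  gamma(k) = sigma^2 * sum_{i=0..q-k} theta_i * theta_{i+k},
and rho(k) = gamma(k) / gamma(0). Sigma^2 cancels.
  numerator   = (1)*(0.471) + (0.471)*(-0.537) + (-0.537)*(-0.605) = 0.542958.
  denominator = (1)^2 + (0.471)^2 + (-0.537)^2 + (-0.605)^2 = 1.876235.
  rho(1) = 0.542958 / 1.876235 = 0.2894.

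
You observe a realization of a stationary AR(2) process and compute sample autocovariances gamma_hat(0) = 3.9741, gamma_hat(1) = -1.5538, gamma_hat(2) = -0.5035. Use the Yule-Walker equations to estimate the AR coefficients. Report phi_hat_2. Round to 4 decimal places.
\hat\phi_{2} = -0.3300

The Yule-Walker equations for an AR(p) process read, in matrix form,
  Gamma_p phi = r_p,   with   (Gamma_p)_{ij} = gamma(|i - j|),
                       (r_p)_i = gamma(i),   i,j = 1..p.
Substitute the sample gammas (Toeplitz matrix and right-hand side of size 2):
  Gamma_p = [[3.9741, -1.5538], [-1.5538, 3.9741]]
  r_p     = [-1.5538, -0.5035]
Written out:
  3.9741 phi_1 - 1.5538 phi_2 = -1.5538
  -1.5538 phi_1 + 3.9741 phi_2 = -0.5035
Solve by Cramer's rule:
  det = gamma(0)^2 - gamma(1)^2 = (3.9741)^2 - (-1.5538)^2 = 15.79347081 - 2.41429444 = 13.37917637
  phi_hat_1 = [gamma(1) gamma(0) - gamma(1) gamma(2)] / det = [(-1.5538)(3.9741) - (-1.5538)(-0.5035)] / 13.37917637 = -6.95729488 / 13.37917637 = -0.52
  phi_hat_2 = [gamma(0) gamma(2) - gamma(1)^2] / det = [(3.9741)(-0.5035) - (-1.5538)^2] / 13.37917637 = -4.41525379 / 13.37917637 = -0.33
So phi_hat = [-0.5200, -0.3300].
Therefore phi_hat_2 = -0.3300.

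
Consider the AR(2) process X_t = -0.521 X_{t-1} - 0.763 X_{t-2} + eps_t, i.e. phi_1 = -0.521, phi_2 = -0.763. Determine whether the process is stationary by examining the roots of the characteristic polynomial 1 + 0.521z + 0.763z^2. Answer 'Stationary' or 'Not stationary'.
\text{Stationary}

The AR(p) characteristic polynomial is P(z) = 1 + 0.521z + 0.763z^2.
Stationarity requires all roots to lie outside the unit circle, i.e. |z| > 1 for every root.
Set 1 + (0.521) z + (0.763) z^2 = 0, i.e. a z^2 + b z + c = 0 with a = 0.763, b = 0.521, c = 1.
Discriminant D = b^2 - 4ac = (0.521)^2 - 4*(0.763)*1 = 0.271441 - (3.052) = -2.780559.
D < 0, so the roots are the complex-conjugate pair z = (-b +/- i sqrt(-D)) / (2a) = -0.3414 +/- 1.0927i.
For a conjugate pair |z|^2 = z * conj(z) = (product of roots) = c/a = 1/(0.763) = 1.310616, so |z| = sqrt(1.310616) = 1.1448 for both roots.
Moduli of all roots: 1.1448, 1.1448.
All moduli strictly greater than 1? Yes.
Verdict: Stationary.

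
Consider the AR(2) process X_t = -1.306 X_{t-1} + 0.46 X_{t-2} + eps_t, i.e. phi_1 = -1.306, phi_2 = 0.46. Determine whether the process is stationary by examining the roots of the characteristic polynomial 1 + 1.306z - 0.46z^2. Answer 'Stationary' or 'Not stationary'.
\text{Not stationary}

The AR(p) characteristic polynomial is P(z) = 1 + 1.306z - 0.46z^2.
Stationarity requires all roots to lie outside the unit circle, i.e. |z| > 1 for every root.
Set 1 + (1.306) z + (-0.46) z^2 = 0, i.e. a z^2 + b z + c = 0 with a = -0.46, b = 1.306, c = 1.
Discriminant D = b^2 - 4ac = (1.306)^2 - 4*(-0.46)*1 = 1.705636 - (-1.84) = 3.545636.
D >= 0, so the roots are real: z = (-b +/- sqrt(D)) / (2a) = (-1.306 +/- 1.882986) / (-0.92).
  z_1 = (-1.306 + 1.882986) / (-0.92) = -0.6272,   |z_1| = 0.6272.
  z_2 = (-1.306 - 1.882986) / (-0.92) = 3.4663,   |z_2| = 3.4663.
Moduli of all roots: 0.6272, 3.4663.
All moduli strictly greater than 1? No.
Verdict: Not stationary.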